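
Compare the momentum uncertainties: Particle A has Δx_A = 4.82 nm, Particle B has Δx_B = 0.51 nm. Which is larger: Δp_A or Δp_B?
Particle B has the larger minimum momentum uncertainty, by a factor of 9.45.

For each particle, the minimum momentum uncertainty is Δp_min = ℏ/(2Δx):

Particle A: Δp_A = ℏ/(2×4.820e-09 m) = 1.094e-26 kg·m/s
Particle B: Δp_B = ℏ/(2×5.100e-10 m) = 1.034e-25 kg·m/s

Ratio: Δp_B/Δp_A = 9.45

Since Δp_min ∝ 1/Δx, the particle with smaller position uncertainty (B) has larger momentum uncertainty.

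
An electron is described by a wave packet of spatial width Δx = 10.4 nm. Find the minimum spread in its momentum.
5.070 × 10^-27 kg·m/s

For a wave packet, the spatial width Δx and momentum spread Δp are related by the uncertainty principle:
ΔxΔp ≥ ℏ/2

The minimum momentum spread is:
Δp_min = ℏ/(2Δx)
Δp_min = (1.055e-34 J·s) / (2 × 1.040e-08 m)
Δp_min = 5.070e-27 kg·m/s

A wave packet cannot have both a well-defined position and well-defined momentum.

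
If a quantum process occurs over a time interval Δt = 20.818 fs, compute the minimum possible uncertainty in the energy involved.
15.809 meV

Using the energy-time uncertainty principle:
ΔEΔt ≥ ℏ/2

The minimum uncertainty in energy is:
ΔE_min = ℏ/(2Δt)
ΔE_min = (1.055e-34 J·s) / (2 × 2.082e-14 s)
ΔE_min = 2.533e-21 J = 15.809 meV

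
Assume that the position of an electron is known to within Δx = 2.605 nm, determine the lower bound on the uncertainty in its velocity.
22.220 km/s

Using the Heisenberg uncertainty principle and Δp = mΔv:
ΔxΔp ≥ ℏ/2
Δx(mΔv) ≥ ℏ/2

The minimum uncertainty in velocity is:
Δv_min = ℏ/(2mΔx)
Δv_min = (1.055e-34 J·s) / (2 × 9.109e-31 kg × 2.605e-09 m)
Δv_min = 2.222e+04 m/s = 22.220 km/s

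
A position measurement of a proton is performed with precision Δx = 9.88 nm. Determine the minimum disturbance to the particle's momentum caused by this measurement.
5.337 × 10^-27 kg·m/s

The uncertainty principle implies that measuring position disturbs momentum:
ΔxΔp ≥ ℏ/2

When we measure position with precision Δx, we necessarily introduce a momentum uncertainty:
Δp ≥ ℏ/(2Δx)
Δp_min = (1.055e-34 J·s) / (2 × 9.880e-09 m)
Δp_min = 5.337e-27 kg·m/s

The more precisely we measure position, the greater the momentum disturbance.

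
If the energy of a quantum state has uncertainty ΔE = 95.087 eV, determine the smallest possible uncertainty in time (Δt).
3.461 as

Using the energy-time uncertainty principle:
ΔEΔt ≥ ℏ/2

The minimum uncertainty in time is:
Δt_min = ℏ/(2ΔE)
Δt_min = (1.055e-34 J·s) / (2 × 1.523e-17 J)
Δt_min = 3.461e-18 s = 3.461 as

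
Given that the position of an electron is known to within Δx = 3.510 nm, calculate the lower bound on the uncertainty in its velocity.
16.491 km/s

Using the Heisenberg uncertainty principle and Δp = mΔv:
ΔxΔp ≥ ℏ/2
Δx(mΔv) ≥ ℏ/2

The minimum uncertainty in velocity is:
Δv_min = ℏ/(2mΔx)
Δv_min = (1.055e-34 J·s) / (2 × 9.109e-31 kg × 3.510e-09 m)
Δv_min = 1.649e+04 m/s = 16.491 km/s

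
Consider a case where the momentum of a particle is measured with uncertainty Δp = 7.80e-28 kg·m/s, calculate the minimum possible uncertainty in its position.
67.601 nm

Using the Heisenberg uncertainty principle:
ΔxΔp ≥ ℏ/2

The minimum uncertainty in position is:
Δx_min = ℏ/(2Δp)
Δx_min = (1.055e-34 J·s) / (2 × 7.800e-28 kg·m/s)
Δx_min = 6.760e-08 m = 67.601 nm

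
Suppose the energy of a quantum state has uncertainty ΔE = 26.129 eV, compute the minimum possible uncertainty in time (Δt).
12.595 as

Using the energy-time uncertainty principle:
ΔEΔt ≥ ℏ/2

The minimum uncertainty in time is:
Δt_min = ℏ/(2ΔE)
Δt_min = (1.055e-34 J·s) / (2 × 4.186e-18 J)
Δt_min = 1.260e-17 s = 12.595 as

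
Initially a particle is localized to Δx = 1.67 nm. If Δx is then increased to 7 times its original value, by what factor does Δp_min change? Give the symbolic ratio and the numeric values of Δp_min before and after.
Original Δp_min = 3.157 × 10^-26 kg·m/s; new Δp'_min = 4.511 × 10^-27 kg·m/s; ratio Δp'_min/Δp_min = 1/7.

From the uncertainty principle ΔxΔp ≥ ℏ/2, the minimum momentum uncertainty is Δp_min = ℏ/(2Δx).

Original (Δx = 1.67 nm = 1.670e-09 m):
Δp_min = (1.055e-34 J·s)/(2 × 1.670e-09 m) = 3.157e-26 kg·m/s

When Δx → 7Δx:
Δp'_min = ℏ/(2 × 7Δx) = (1/7) × ℏ/(2Δx) = (1/7) × Δp_min
Δp'_min = 1/7 × 3.157e-26 kg·m/s = 4.511e-27 kg·m/s

Since Δp_min ∝ 1/Δx, when Δx is increased to 7 times its original value, Δp_min decreases to 1/7 of its original value.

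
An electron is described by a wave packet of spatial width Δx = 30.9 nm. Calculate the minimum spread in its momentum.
1.706 × 10^-27 kg·m/s

For a wave packet, the spatial width Δx and momentum spread Δp are related by the uncertainty principle:
ΔxΔp ≥ ℏ/2

The minimum momentum spread is:
Δp_min = ℏ/(2Δx)
Δp_min = (1.055e-34 J·s) / (2 × 3.090e-08 m)
Δp_min = 1.706e-27 kg·m/s

A wave packet cannot have both a well-defined position and well-defined momentum.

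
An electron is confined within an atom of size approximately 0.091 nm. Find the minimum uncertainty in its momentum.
5.794 × 10^-25 kg·m/s

Using the Heisenberg uncertainty principle:
ΔxΔp ≥ ℏ/2

With Δx ≈ L = 9.100e-11 m (the confinement size):
Δp_min = ℏ/(2Δx)
Δp_min = (1.055e-34 J·s) / (2 × 9.100e-11 m)
Δp_min = 5.794e-25 kg·m/s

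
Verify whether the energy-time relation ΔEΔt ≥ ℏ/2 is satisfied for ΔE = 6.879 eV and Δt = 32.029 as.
No, it violates the uncertainty relation.

Calculate the product ΔEΔt:
ΔE = 6.879 eV = 1.102e-18 J
ΔEΔt = (1.102e-18 J) × (3.203e-17 s)
ΔEΔt = 3.530e-35 J·s

Compare to the minimum allowed value ℏ/2:
ℏ/2 = 5.273e-35 J·s

Since ΔEΔt = 3.530e-35 J·s < 5.273e-35 J·s = ℏ/2,
this violates the uncertainty relation.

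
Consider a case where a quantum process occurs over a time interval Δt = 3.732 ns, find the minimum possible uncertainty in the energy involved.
88.185 neV

Using the energy-time uncertainty principle:
ΔEΔt ≥ ℏ/2

The minimum uncertainty in energy is:
ΔE_min = ℏ/(2Δt)
ΔE_min = (1.055e-34 J·s) / (2 × 3.732e-09 s)
ΔE_min = 1.413e-26 J = 88.185 neV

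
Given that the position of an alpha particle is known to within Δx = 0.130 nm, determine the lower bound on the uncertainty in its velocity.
61.042 m/s

Using the Heisenberg uncertainty principle and Δp = mΔv:
ΔxΔp ≥ ℏ/2
Δx(mΔv) ≥ ℏ/2

The minimum uncertainty in velocity is:
Δv_min = ℏ/(2mΔx)
Δv_min = (1.055e-34 J·s) / (2 × 6.645e-27 kg × 1.300e-10 m)
Δv_min = 6.104e+01 m/s = 61.042 m/s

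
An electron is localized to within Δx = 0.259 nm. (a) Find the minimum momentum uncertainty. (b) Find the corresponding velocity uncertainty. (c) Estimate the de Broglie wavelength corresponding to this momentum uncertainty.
(a) Δp_min = 2.036 × 10^-25 kg·m/s
(b) Δv_min = 223.490 km/s
(c) λ_dB = 3.255 nm

Step-by-step:

(a) From the uncertainty principle:
Δp_min = ℏ/(2Δx) = (1.055e-34 J·s)/(2 × 2.590e-10 m) = 2.036e-25 kg·m/s

(b) The velocity uncertainty:
Δv = Δp/m = (2.036e-25 kg·m/s)/(9.109e-31 kg) = 2.235e+05 m/s = 223.490 km/s

(c) The de Broglie wavelength for this momentum:
λ = h/p = (6.626e-34 J·s)/(2.036e-25 kg·m/s) = 3.255e-09 m = 3.255 nm

Note: The de Broglie wavelength is comparable to the localization size, as expected from wave-particle duality.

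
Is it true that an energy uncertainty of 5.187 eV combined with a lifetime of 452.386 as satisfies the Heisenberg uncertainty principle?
Yes, it satisfies the uncertainty relation.

Calculate the product ΔEΔt:
ΔE = 5.187 eV = 8.310e-19 J
ΔEΔt = (8.310e-19 J) × (4.524e-16 s)
ΔEΔt = 3.760e-34 J·s

Compare to the minimum allowed value ℏ/2:
ℏ/2 = 5.273e-35 J·s

Since ΔEΔt = 3.760e-34 J·s ≥ 5.273e-35 J·s = ℏ/2,
this satisfies the uncertainty relation.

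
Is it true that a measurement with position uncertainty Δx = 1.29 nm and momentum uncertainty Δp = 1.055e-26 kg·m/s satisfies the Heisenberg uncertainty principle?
No, it violates the uncertainty principle (impossible measurement).

Calculate the product ΔxΔp:
ΔxΔp = (1.290e-09 m) × (1.055e-26 kg·m/s)
ΔxΔp = 1.361e-35 J·s

Compare to the minimum allowed value ℏ/2:
ℏ/2 = 5.273e-35 J·s

Since ΔxΔp = 1.361e-35 J·s < 5.273e-35 J·s = ℏ/2,
the measurement violates the uncertainty principle.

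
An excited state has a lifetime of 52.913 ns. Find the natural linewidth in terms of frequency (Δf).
1.504 MHz

Using the energy-time uncertainty principle and E = hf:
ΔEΔt ≥ ℏ/2
hΔf·Δt ≥ ℏ/2

The minimum frequency uncertainty is:
Δf = ℏ/(2hτ) = 1/(4πτ)
Δf = 1/(4π × 5.291e-08 s)
Δf = 1.504e+06 Hz = 1.504 MHz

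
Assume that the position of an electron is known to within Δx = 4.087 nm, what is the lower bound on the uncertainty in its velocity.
14.163 km/s

Using the Heisenberg uncertainty principle and Δp = mΔv:
ΔxΔp ≥ ℏ/2
Δx(mΔv) ≥ ℏ/2

The minimum uncertainty in velocity is:
Δv_min = ℏ/(2mΔx)
Δv_min = (1.055e-34 J·s) / (2 × 9.109e-31 kg × 4.087e-09 m)
Δv_min = 1.416e+04 m/s = 14.163 km/s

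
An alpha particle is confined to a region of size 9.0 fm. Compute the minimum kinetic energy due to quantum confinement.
16.121 keV

Using the uncertainty principle:

1. Position uncertainty: Δx ≈ 9.000e-15 m
2. Minimum momentum uncertainty: Δp = ℏ/(2Δx) = 5.859e-21 kg·m/s
3. Minimum kinetic energy:
   KE = (Δp)²/(2m) = (5.859e-21)²/(2 × 6.645e-27 kg)
   KE = 2.583e-15 J = 16.121 keV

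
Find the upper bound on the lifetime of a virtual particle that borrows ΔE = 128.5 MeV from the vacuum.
2.561 ys

Using the energy-time uncertainty principle:
ΔEΔt ≥ ℏ/2

For a virtual particle borrowing energy ΔE, the maximum lifetime is:
Δt_max = ℏ/(2ΔE)

Converting energy:
ΔE = 128.5 MeV = 2.059e-11 J

Δt_max = (1.055e-34 J·s) / (2 × 2.059e-11 J)
Δt_max = 2.561e-24 s = 2.561 ys

Virtual particles with higher borrowed energy exist for shorter times.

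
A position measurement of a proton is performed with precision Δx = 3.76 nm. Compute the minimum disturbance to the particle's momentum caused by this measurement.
1.402 × 10^-26 kg·m/s

The uncertainty principle implies that measuring position disturbs momentum:
ΔxΔp ≥ ℏ/2

When we measure position with precision Δx, we necessarily introduce a momentum uncertainty:
Δp ≥ ℏ/(2Δx)
Δp_min = (1.055e-34 J·s) / (2 × 3.760e-09 m)
Δp_min = 1.402e-26 kg·m/s

The more precisely we measure position, the greater the momentum disturbance.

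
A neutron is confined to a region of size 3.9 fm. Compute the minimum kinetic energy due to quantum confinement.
340.586 keV

Using the uncertainty principle:

1. Position uncertainty: Δx ≈ 3.900e-15 m
2. Minimum momentum uncertainty: Δp = ℏ/(2Δx) = 1.352e-20 kg·m/s
3. Minimum kinetic energy:
   KE = (Δp)²/(2m) = (1.352e-20)²/(2 × 1.675e-27 kg)
   KE = 5.457e-14 J = 340.586 keV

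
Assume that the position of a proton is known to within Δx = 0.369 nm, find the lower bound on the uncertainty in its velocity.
85.432 m/s

Using the Heisenberg uncertainty principle and Δp = mΔv:
ΔxΔp ≥ ℏ/2
Δx(mΔv) ≥ ℏ/2

The minimum uncertainty in velocity is:
Δv_min = ℏ/(2mΔx)
Δv_min = (1.055e-34 J·s) / (2 × 1.673e-27 kg × 3.690e-10 m)
Δv_min = 8.543e+01 m/s = 85.432 m/s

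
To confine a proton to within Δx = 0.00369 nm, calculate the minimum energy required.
380.979 meV

Localizing a particle requires giving it sufficient momentum uncertainty:

1. From uncertainty principle: Δp ≥ ℏ/(2Δx)
   Δp_min = (1.055e-34 J·s) / (2 × 3.690e-12 m)
   Δp_min = 1.429e-23 kg·m/s

2. This momentum uncertainty corresponds to kinetic energy:
   KE ≈ (Δp)²/(2m) = (1.429e-23)²/(2 × 1.673e-27 kg)
   KE = 6.104e-20 J = 380.979 meV

Tighter localization requires more energy.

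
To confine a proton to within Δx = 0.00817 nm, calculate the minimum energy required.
77.716 meV

Localizing a particle requires giving it sufficient momentum uncertainty:

1. From uncertainty principle: Δp ≥ ℏ/(2Δx)
   Δp_min = (1.055e-34 J·s) / (2 × 8.170e-12 m)
   Δp_min = 6.454e-24 kg·m/s

2. This momentum uncertainty corresponds to kinetic energy:
   KE ≈ (Δp)²/(2m) = (6.454e-24)²/(2 × 1.673e-27 kg)
   KE = 1.245e-20 J = 77.716 meV

Tighter localization requires more energy.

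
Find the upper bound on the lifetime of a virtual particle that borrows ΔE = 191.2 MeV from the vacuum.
1.721 ys

Using the energy-time uncertainty principle:
ΔEΔt ≥ ℏ/2

For a virtual particle borrowing energy ΔE, the maximum lifetime is:
Δt_max = ℏ/(2ΔE)

Converting energy:
ΔE = 191.2 MeV = 3.063e-11 J

Δt_max = (1.055e-34 J·s) / (2 × 3.063e-11 J)
Δt_max = 1.721e-24 s = 1.721 ys

Virtual particles with higher borrowed energy exist for shorter times.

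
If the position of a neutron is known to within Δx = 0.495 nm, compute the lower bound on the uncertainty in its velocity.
63.598 m/s

Using the Heisenberg uncertainty principle and Δp = mΔv:
ΔxΔp ≥ ℏ/2
Δx(mΔv) ≥ ℏ/2

The minimum uncertainty in velocity is:
Δv_min = ℏ/(2mΔx)
Δv_min = (1.055e-34 J·s) / (2 × 1.675e-27 kg × 4.950e-10 m)
Δv_min = 6.360e+01 m/s = 63.598 m/s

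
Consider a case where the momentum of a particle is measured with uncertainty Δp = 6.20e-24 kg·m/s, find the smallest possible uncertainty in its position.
8.505 pm

Using the Heisenberg uncertainty principle:
ΔxΔp ≥ ℏ/2

The minimum uncertainty in position is:
Δx_min = ℏ/(2Δp)
Δx_min = (1.055e-34 J·s) / (2 × 6.200e-24 kg·m/s)
Δx_min = 8.505e-12 m = 8.505 pm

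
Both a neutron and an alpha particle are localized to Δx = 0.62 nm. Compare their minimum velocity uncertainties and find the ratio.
The neutron has the larger minimum velocity uncertainty, by a ratio of 4.0.

For both particles, Δp_min = ℏ/(2Δx) = 8.505e-26 kg·m/s (same for both).

The velocity uncertainty is Δv = Δp/m:
- neutron: Δv = 8.505e-26 / 1.675e-27 = 5.078e+01 m/s = 50.776 m/s
- alpha particle: Δv = 8.505e-26 / 6.645e-27 = 1.280e+01 m/s = 12.799 m/s

Ratio: 5.078e+01 / 1.280e+01 = 4.0

The lighter particle has larger velocity uncertainty because Δv ∝ 1/m.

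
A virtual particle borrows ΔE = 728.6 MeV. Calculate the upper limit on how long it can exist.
4.517 × 10^-25 s

Using the energy-time uncertainty principle:
ΔEΔt ≥ ℏ/2

For a virtual particle borrowing energy ΔE, the maximum lifetime is:
Δt_max = ℏ/(2ΔE)

Converting energy:
ΔE = 728.6 MeV = 1.167e-10 J

Δt_max = (1.055e-34 J·s) / (2 × 1.167e-10 J)
Δt_max = 4.517e-25 s = 4.517 × 10^-25 s

Virtual particles with higher borrowed energy exist for shorter times.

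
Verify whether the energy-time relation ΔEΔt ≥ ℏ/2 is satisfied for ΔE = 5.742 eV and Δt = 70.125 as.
Yes, it satisfies the uncertainty relation.

Calculate the product ΔEΔt:
ΔE = 5.742 eV = 9.200e-19 J
ΔEΔt = (9.200e-19 J) × (7.013e-17 s)
ΔEΔt = 6.451e-35 J·s

Compare to the minimum allowed value ℏ/2:
ℏ/2 = 5.273e-35 J·s

Since ΔEΔt = 6.451e-35 J·s ≥ 5.273e-35 J·s = ℏ/2,
this satisfies the uncertainty relation.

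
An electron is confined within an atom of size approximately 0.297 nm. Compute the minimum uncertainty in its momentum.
1.775 × 10^-25 kg·m/s

Using the Heisenberg uncertainty principle:
ΔxΔp ≥ ℏ/2

With Δx ≈ L = 2.970e-10 m (the confinement size):
Δp_min = ℏ/(2Δx)
Δp_min = (1.055e-34 J·s) / (2 × 2.970e-10 m)
Δp_min = 1.775e-25 kg·m/s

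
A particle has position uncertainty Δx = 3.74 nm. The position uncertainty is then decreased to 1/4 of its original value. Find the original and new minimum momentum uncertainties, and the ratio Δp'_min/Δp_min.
Original Δp_min = 1.410 × 10^-26 kg·m/s; new Δp'_min = 5.639 × 10^-26 kg·m/s; ratio Δp'_min/Δp_min = 4.

From the uncertainty principle ΔxΔp ≥ ℏ/2, the minimum momentum uncertainty is Δp_min = ℏ/(2Δx).

Original (Δx = 3.74 nm = 3.740e-09 m):
Δp_min = (1.055e-34 J·s)/(2 × 3.740e-09 m) = 1.410e-26 kg·m/s

When Δx → (1/4)Δx:
Δp'_min = ℏ/(2 × (1/4)Δx) = 4 × ℏ/(2Δx) = 4 × Δp_min
Δp'_min = 4 × 1.410e-26 kg·m/s = 5.639e-26 kg·m/s

Since Δp_min ∝ 1/Δx, when Δx is decreased to 1/4 of its original value, Δp_min increases to 4 times its original value.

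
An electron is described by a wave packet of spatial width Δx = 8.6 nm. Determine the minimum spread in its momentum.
6.131 × 10^-27 kg·m/s

For a wave packet, the spatial width Δx and momentum spread Δp are related by the uncertainty principle:
ΔxΔp ≥ ℏ/2

The minimum momentum spread is:
Δp_min = ℏ/(2Δx)
Δp_min = (1.055e-34 J·s) / (2 × 8.600e-09 m)
Δp_min = 6.131e-27 kg·m/s

A wave packet cannot have both a well-defined position and well-defined momentum.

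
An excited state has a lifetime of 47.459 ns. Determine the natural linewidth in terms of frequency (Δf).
1.677 MHz

Using the energy-time uncertainty principle and E = hf:
ΔEΔt ≥ ℏ/2
hΔf·Δt ≥ ℏ/2

The minimum frequency uncertainty is:
Δf = ℏ/(2hτ) = 1/(4πτ)
Δf = 1/(4π × 4.746e-08 s)
Δf = 1.677e+06 Hz = 1.677 MHz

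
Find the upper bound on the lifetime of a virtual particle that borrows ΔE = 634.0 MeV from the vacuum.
5.191 × 10^-25 s

Using the energy-time uncertainty principle:
ΔEΔt ≥ ℏ/2

For a virtual particle borrowing energy ΔE, the maximum lifetime is:
Δt_max = ℏ/(2ΔE)

Converting energy:
ΔE = 634.0 MeV = 1.016e-10 J

Δt_max = (1.055e-34 J·s) / (2 × 1.016e-10 J)
Δt_max = 5.191e-25 s = 5.191 × 10^-25 s

Virtual particles with higher borrowed energy exist for shorter times.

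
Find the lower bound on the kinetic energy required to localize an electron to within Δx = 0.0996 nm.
960.161 meV

Localizing a particle requires giving it sufficient momentum uncertainty:

1. From uncertainty principle: Δp ≥ ℏ/(2Δx)
   Δp_min = (1.055e-34 J·s) / (2 × 9.960e-11 m)
   Δp_min = 5.294e-25 kg·m/s

2. This momentum uncertainty corresponds to kinetic energy:
   KE ≈ (Δp)²/(2m) = (5.294e-25)²/(2 × 9.109e-31 kg)
   KE = 1.538e-19 J = 960.161 meV

Tighter localization requires more energy.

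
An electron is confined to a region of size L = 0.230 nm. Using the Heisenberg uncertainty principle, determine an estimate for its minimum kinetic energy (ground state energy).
180.056 meV

Using the uncertainty principle to estimate ground state energy:

1. The position uncertainty is approximately the confinement size:
   Δx ≈ L = 2.300e-10 m

2. From ΔxΔp ≥ ℏ/2, the minimum momentum uncertainty is:
   Δp ≈ ℏ/(2L) = 2.293e-25 kg·m/s

3. The kinetic energy is approximately:
   KE ≈ (Δp)²/(2m) = (2.293e-25)²/(2 × 9.109e-31 kg)
   KE ≈ 2.885e-20 J = 180.056 meV

This is an order-of-magnitude estimate of the ground state energy.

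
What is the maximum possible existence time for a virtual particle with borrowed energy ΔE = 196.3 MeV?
1.677 ys

Using the energy-time uncertainty principle:
ΔEΔt ≥ ℏ/2

For a virtual particle borrowing energy ΔE, the maximum lifetime is:
Δt_max = ℏ/(2ΔE)

Converting energy:
ΔE = 196.3 MeV = 3.145e-11 J

Δt_max = (1.055e-34 J·s) / (2 × 3.145e-11 J)
Δt_max = 1.677e-24 s = 1.677 ys

Virtual particles with higher borrowed energy exist for shorter times.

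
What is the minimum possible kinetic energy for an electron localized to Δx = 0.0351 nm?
7.731 eV

Localizing a particle requires giving it sufficient momentum uncertainty:

1. From uncertainty principle: Δp ≥ ℏ/(2Δx)
   Δp_min = (1.055e-34 J·s) / (2 × 3.510e-11 m)
   Δp_min = 1.502e-24 kg·m/s

2. This momentum uncertainty corresponds to kinetic energy:
   KE ≈ (Δp)²/(2m) = (1.502e-24)²/(2 × 9.109e-31 kg)
   KE = 1.239e-18 J = 7.731 eV

Tighter localization requires more energy.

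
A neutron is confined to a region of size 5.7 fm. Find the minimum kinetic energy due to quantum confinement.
159.443 keV

Using the uncertainty principle:

1. Position uncertainty: Δx ≈ 5.700e-15 m
2. Minimum momentum uncertainty: Δp = ℏ/(2Δx) = 9.251e-21 kg·m/s
3. Minimum kinetic energy:
   KE = (Δp)²/(2m) = (9.251e-21)²/(2 × 1.675e-27 kg)
   KE = 2.555e-14 J = 159.443 keV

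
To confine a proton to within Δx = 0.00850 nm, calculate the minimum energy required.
71.799 meV

Localizing a particle requires giving it sufficient momentum uncertainty:

1. From uncertainty principle: Δp ≥ ℏ/(2Δx)
   Δp_min = (1.055e-34 J·s) / (2 × 8.500e-12 m)
   Δp_min = 6.203e-24 kg·m/s

2. This momentum uncertainty corresponds to kinetic energy:
   KE ≈ (Δp)²/(2m) = (6.203e-24)²/(2 × 1.673e-27 kg)
   KE = 1.150e-20 J = 71.799 meV

Tighter localization requires more energy.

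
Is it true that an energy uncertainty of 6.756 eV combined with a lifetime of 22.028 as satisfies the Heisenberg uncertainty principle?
No, it violates the uncertainty relation.

Calculate the product ΔEΔt:
ΔE = 6.756 eV = 1.082e-18 J
ΔEΔt = (1.082e-18 J) × (2.203e-17 s)
ΔEΔt = 2.384e-35 J·s

Compare to the minimum allowed value ℏ/2:
ℏ/2 = 5.273e-35 J·s

Since ΔEΔt = 2.384e-35 J·s < 5.273e-35 J·s = ℏ/2,
this violates the uncertainty relation.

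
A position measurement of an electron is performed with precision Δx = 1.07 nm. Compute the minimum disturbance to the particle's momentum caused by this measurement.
4.928 × 10^-26 kg·m/s

The uncertainty principle implies that measuring position disturbs momentum:
ΔxΔp ≥ ℏ/2

When we measure position with precision Δx, we necessarily introduce a momentum uncertainty:
Δp ≥ ℏ/(2Δx)
Δp_min = (1.055e-34 J·s) / (2 × 1.070e-09 m)
Δp_min = 4.928e-26 kg·m/s

The more precisely we measure position, the greater the momentum disturbance.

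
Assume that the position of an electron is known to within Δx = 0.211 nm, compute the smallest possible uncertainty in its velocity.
274.331 km/s

Using the Heisenberg uncertainty principle and Δp = mΔv:
ΔxΔp ≥ ℏ/2
Δx(mΔv) ≥ ℏ/2

The minimum uncertainty in velocity is:
Δv_min = ℏ/(2mΔx)
Δv_min = (1.055e-34 J·s) / (2 × 9.109e-31 kg × 2.110e-10 m)
Δv_min = 2.743e+05 m/s = 274.331 km/s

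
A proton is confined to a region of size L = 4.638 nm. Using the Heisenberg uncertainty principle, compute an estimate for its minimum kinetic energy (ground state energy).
241.153 neV

Using the uncertainty principle to estimate ground state energy:

1. The position uncertainty is approximately the confinement size:
   Δx ≈ L = 4.638e-09 m

2. From ΔxΔp ≥ ℏ/2, the minimum momentum uncertainty is:
   Δp ≈ ℏ/(2L) = 1.137e-26 kg·m/s

3. The kinetic energy is approximately:
   KE ≈ (Δp)²/(2m) = (1.137e-26)²/(2 × 1.673e-27 kg)
   KE ≈ 3.864e-26 J = 241.153 neV

This is an order-of-magnitude estimate of the ground state energy.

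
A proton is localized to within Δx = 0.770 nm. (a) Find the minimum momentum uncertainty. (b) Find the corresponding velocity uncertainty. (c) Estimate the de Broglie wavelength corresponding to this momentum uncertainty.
(a) Δp_min = 6.848 × 10^-26 kg·m/s
(b) Δv_min = 40.941 m/s
(c) λ_dB = 9.676 nm

Step-by-step:

(a) From the uncertainty principle:
Δp_min = ℏ/(2Δx) = (1.055e-34 J·s)/(2 × 7.700e-10 m) = 6.848e-26 kg·m/s

(b) The velocity uncertainty:
Δv = Δp/m = (6.848e-26 kg·m/s)/(1.673e-27 kg) = 4.094e+01 m/s = 40.941 m/s

(c) The de Broglie wavelength for this momentum:
λ = h/p = (6.626e-34 J·s)/(6.848e-26 kg·m/s) = 9.676e-09 m = 9.676 nm

Note: The de Broglie wavelength is comparable to the localization size, as expected from wave-particle duality.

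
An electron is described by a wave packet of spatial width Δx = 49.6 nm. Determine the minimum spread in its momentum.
1.063 × 10^-27 kg·m/s

For a wave packet, the spatial width Δx and momentum spread Δp are related by the uncertainty principle:
ΔxΔp ≥ ℏ/2

The minimum momentum spread is:
Δp_min = ℏ/(2Δx)
Δp_min = (1.055e-34 J·s) / (2 × 4.960e-08 m)
Δp_min = 1.063e-27 kg·m/s

A wave packet cannot have both a well-defined position and well-defined momentum.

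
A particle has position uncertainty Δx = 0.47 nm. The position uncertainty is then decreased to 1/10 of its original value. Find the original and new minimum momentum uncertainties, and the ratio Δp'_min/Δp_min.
Original Δp_min = 1.122 × 10^-25 kg·m/s; new Δp'_min = 1.122 × 10^-24 kg·m/s; ratio Δp'_min/Δp_min = 10.

From the uncertainty principle ΔxΔp ≥ ℏ/2, the minimum momentum uncertainty is Δp_min = ℏ/(2Δx).

Original (Δx = 0.47 nm = 4.700e-10 m):
Δp_min = (1.055e-34 J·s)/(2 × 4.700e-10 m) = 1.122e-25 kg·m/s

When Δx → (1/10)Δx:
Δp'_min = ℏ/(2 × (1/10)Δx) = 10 × ℏ/(2Δx) = 10 × Δp_min
Δp'_min = 10 × 1.122e-25 kg·m/s = 1.122e-24 kg·m/s

Since Δp_min ∝ 1/Δx, when Δx is decreased to 1/10 of its original value, Δp_min increases to 10 times its original value.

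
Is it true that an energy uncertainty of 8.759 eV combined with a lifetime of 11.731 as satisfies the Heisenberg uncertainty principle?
No, it violates the uncertainty relation.

Calculate the product ΔEΔt:
ΔE = 8.759 eV = 1.403e-18 J
ΔEΔt = (1.403e-18 J) × (1.173e-17 s)
ΔEΔt = 1.646e-35 J·s

Compare to the minimum allowed value ℏ/2:
ℏ/2 = 5.273e-35 J·s

Since ΔEΔt = 1.646e-35 J·s < 5.273e-35 J·s = ℏ/2,
this violates the uncertainty relation.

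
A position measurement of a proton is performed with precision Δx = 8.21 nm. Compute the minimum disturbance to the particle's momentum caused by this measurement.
6.422 × 10^-27 kg·m/s

The uncertainty principle implies that measuring position disturbs momentum:
ΔxΔp ≥ ℏ/2

When we measure position with precision Δx, we necessarily introduce a momentum uncertainty:
Δp ≥ ℏ/(2Δx)
Δp_min = (1.055e-34 J·s) / (2 × 8.210e-09 m)
Δp_min = 6.422e-27 kg·m/s

The more precisely we measure position, the greater the momentum disturbance.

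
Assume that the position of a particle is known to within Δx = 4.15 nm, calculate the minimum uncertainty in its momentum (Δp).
1.271 × 10^-26 kg·m/s

Using the Heisenberg uncertainty principle:
ΔxΔp ≥ ℏ/2

The minimum uncertainty in momentum is:
Δp_min = ℏ/(2Δx)
Δp_min = (1.055e-34 J·s) / (2 × 4.150e-09 m)
Δp_min = 1.271e-26 kg·m/s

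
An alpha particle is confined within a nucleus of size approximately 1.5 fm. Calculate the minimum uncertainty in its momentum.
3.515 × 10^-20 kg·m/s

Using the Heisenberg uncertainty principle:
ΔxΔp ≥ ℏ/2

With Δx ≈ L = 1.500e-15 m (the confinement size):
Δp_min = ℏ/(2Δx)
Δp_min = (1.055e-34 J·s) / (2 × 1.500e-15 m)
Δp_min = 3.515e-20 kg·m/s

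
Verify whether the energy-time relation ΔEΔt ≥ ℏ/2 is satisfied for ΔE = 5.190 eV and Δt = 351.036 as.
Yes, it satisfies the uncertainty relation.

Calculate the product ΔEΔt:
ΔE = 5.190 eV = 8.315e-19 J
ΔEΔt = (8.315e-19 J) × (3.510e-16 s)
ΔEΔt = 2.919e-34 J·s

Compare to the minimum allowed value ℏ/2:
ℏ/2 = 5.273e-35 J·s

Since ΔEΔt = 2.919e-34 J·s ≥ 5.273e-35 J·s = ℏ/2,
this satisfies the uncertainty relation.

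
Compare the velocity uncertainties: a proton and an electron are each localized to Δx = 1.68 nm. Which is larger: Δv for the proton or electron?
The electron has the larger minimum velocity uncertainty, by a ratio of 1836.2.

For both particles, Δp_min = ℏ/(2Δx) = 3.139e-26 kg·m/s (same for both).

The velocity uncertainty is Δv = Δp/m:
- proton: Δv = 3.139e-26 / 1.673e-27 = 1.876e+01 m/s = 18.765 m/s
- electron: Δv = 3.139e-26 / 9.109e-31 = 3.445e+04 m/s = 34.455 km/s

Ratio: 3.445e+04 / 1.876e+01 = 1836.2

The lighter particle has larger velocity uncertainty because Δv ∝ 1/m.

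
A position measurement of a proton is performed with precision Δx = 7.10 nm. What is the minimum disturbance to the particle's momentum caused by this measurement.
7.427 × 10^-27 kg·m/s

The uncertainty principle implies that measuring position disturbs momentum:
ΔxΔp ≥ ℏ/2

When we measure position with precision Δx, we necessarily introduce a momentum uncertainty:
Δp ≥ ℏ/(2Δx)
Δp_min = (1.055e-34 J·s) / (2 × 7.100e-09 m)
Δp_min = 7.427e-27 kg·m/s

The more precisely we measure position, the greater the momentum disturbance.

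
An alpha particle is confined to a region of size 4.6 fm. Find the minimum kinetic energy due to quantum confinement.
61.711 keV

Using the uncertainty principle:

1. Position uncertainty: Δx ≈ 4.600e-15 m
2. Minimum momentum uncertainty: Δp = ℏ/(2Δx) = 1.146e-20 kg·m/s
3. Minimum kinetic energy:
   KE = (Δp)²/(2m) = (1.146e-20)²/(2 × 6.645e-27 kg)
   KE = 9.887e-15 J = 61.711 keV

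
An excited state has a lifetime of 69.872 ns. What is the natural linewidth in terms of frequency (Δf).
1.139 MHz

Using the energy-time uncertainty principle and E = hf:
ΔEΔt ≥ ℏ/2
hΔf·Δt ≥ ℏ/2

The minimum frequency uncertainty is:
Δf = ℏ/(2hτ) = 1/(4πτ)
Δf = 1/(4π × 6.987e-08 s)
Δf = 1.139e+06 Hz = 1.139 MHz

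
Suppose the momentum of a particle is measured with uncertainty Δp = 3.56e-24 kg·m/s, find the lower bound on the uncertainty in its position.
14.811 pm

Using the Heisenberg uncertainty principle:
ΔxΔp ≥ ℏ/2

The minimum uncertainty in position is:
Δx_min = ℏ/(2Δp)
Δx_min = (1.055e-34 J·s) / (2 × 3.560e-24 kg·m/s)
Δx_min = 1.481e-11 m = 14.811 pm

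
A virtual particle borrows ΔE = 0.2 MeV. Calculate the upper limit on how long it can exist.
1.646 zs

Using the energy-time uncertainty principle:
ΔEΔt ≥ ℏ/2

For a virtual particle borrowing energy ΔE, the maximum lifetime is:
Δt_max = ℏ/(2ΔE)

Converting energy:
ΔE = 0.2 MeV = 3.204e-14 J

Δt_max = (1.055e-34 J·s) / (2 × 3.204e-14 J)
Δt_max = 1.646e-21 s = 1.646 zs

Virtual particles with higher borrowed energy exist for shorter times.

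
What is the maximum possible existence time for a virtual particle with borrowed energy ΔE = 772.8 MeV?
4.259 × 10^-25 s

Using the energy-time uncertainty principle:
ΔEΔt ≥ ℏ/2

For a virtual particle borrowing energy ΔE, the maximum lifetime is:
Δt_max = ℏ/(2ΔE)

Converting energy:
ΔE = 772.8 MeV = 1.238e-10 J

Δt_max = (1.055e-34 J·s) / (2 × 1.238e-10 J)
Δt_max = 4.259e-25 s = 4.259 × 10^-25 s

Virtual particles with higher borrowed energy exist for shorter times.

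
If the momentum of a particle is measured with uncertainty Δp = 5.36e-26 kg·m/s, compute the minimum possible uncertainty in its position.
983.742 pm

Using the Heisenberg uncertainty principle:
ΔxΔp ≥ ℏ/2

The minimum uncertainty in position is:
Δx_min = ℏ/(2Δp)
Δx_min = (1.055e-34 J·s) / (2 × 5.360e-26 kg·m/s)
Δx_min = 9.837e-10 m = 983.742 pm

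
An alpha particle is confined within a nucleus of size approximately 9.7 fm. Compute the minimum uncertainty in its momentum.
5.436 × 10^-21 kg·m/s

Using the Heisenberg uncertainty principle:
ΔxΔp ≥ ℏ/2

With Δx ≈ L = 9.700e-15 m (the confinement size):
Δp_min = ℏ/(2Δx)
Δp_min = (1.055e-34 J·s) / (2 × 9.700e-15 m)
Δp_min = 5.436e-21 kg·m/s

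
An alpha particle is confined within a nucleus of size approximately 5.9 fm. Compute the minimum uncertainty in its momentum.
8.937 × 10^-21 kg·m/s

Using the Heisenberg uncertainty principle:
ΔxΔp ≥ ℏ/2

With Δx ≈ L = 5.900e-15 m (the confinement size):
Δp_min = ℏ/(2Δx)
Δp_min = (1.055e-34 J·s) / (2 × 5.900e-15 m)
Δp_min = 8.937e-21 kg·m/s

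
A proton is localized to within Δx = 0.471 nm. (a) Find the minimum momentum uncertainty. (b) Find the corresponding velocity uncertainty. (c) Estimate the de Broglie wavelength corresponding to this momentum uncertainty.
(a) Δp_min = 1.120 × 10^-25 kg·m/s
(b) Δv_min = 66.931 m/s
(c) λ_dB = 5.919 nm

Step-by-step:

(a) From the uncertainty principle:
Δp_min = ℏ/(2Δx) = (1.055e-34 J·s)/(2 × 4.710e-10 m) = 1.120e-25 kg·m/s

(b) The velocity uncertainty:
Δv = Δp/m = (1.120e-25 kg·m/s)/(1.673e-27 kg) = 6.693e+01 m/s = 66.931 m/s

(c) The de Broglie wavelength for this momentum:
λ = h/p = (6.626e-34 J·s)/(1.120e-25 kg·m/s) = 5.919e-09 m = 5.919 nm

Note: The de Broglie wavelength is comparable to the localization size, as expected from wave-particle duality.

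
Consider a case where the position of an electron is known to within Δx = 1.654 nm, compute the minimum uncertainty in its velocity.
34.996 km/s

Using the Heisenberg uncertainty principle and Δp = mΔv:
ΔxΔp ≥ ℏ/2
Δx(mΔv) ≥ ℏ/2

The minimum uncertainty in velocity is:
Δv_min = ℏ/(2mΔx)
Δv_min = (1.055e-34 J·s) / (2 × 9.109e-31 kg × 1.654e-09 m)
Δv_min = 3.500e+04 m/s = 34.996 km/s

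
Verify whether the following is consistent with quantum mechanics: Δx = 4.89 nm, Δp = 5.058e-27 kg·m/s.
No, it violates the uncertainty principle (impossible measurement).

Calculate the product ΔxΔp:
ΔxΔp = (4.890e-09 m) × (5.058e-27 kg·m/s)
ΔxΔp = 2.473e-35 J·s

Compare to the minimum allowed value ℏ/2:
ℏ/2 = 5.273e-35 J·s

Since ΔxΔp = 2.473e-35 J·s < 5.273e-35 J·s = ℏ/2,
the measurement violates the uncertainty principle.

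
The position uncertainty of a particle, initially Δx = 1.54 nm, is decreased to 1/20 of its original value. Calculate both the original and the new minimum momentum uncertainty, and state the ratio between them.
Original Δp_min = 3.424 × 10^-26 kg·m/s; new Δp'_min = 6.848 × 10^-25 kg·m/s; ratio Δp'_min/Δp_min = 20.

From the uncertainty principle ΔxΔp ≥ ℏ/2, the minimum momentum uncertainty is Δp_min = ℏ/(2Δx).

Original (Δx = 1.54 nm = 1.540e-09 m):
Δp_min = (1.055e-34 J·s)/(2 × 1.540e-09 m) = 3.424e-26 kg·m/s

When Δx → (1/20)Δx:
Δp'_min = ℏ/(2 × (1/20)Δx) = 20 × ℏ/(2Δx) = 20 × Δp_min
Δp'_min = 20 × 3.424e-26 kg·m/s = 6.848e-25 kg·m/s

Since Δp_min ∝ 1/Δx, when Δx is decreased to 1/20 of its original value, Δp_min increases to 20 times its original value.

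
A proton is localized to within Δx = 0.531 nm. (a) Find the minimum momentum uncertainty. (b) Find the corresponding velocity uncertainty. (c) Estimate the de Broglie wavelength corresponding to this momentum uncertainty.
(a) Δp_min = 9.930 × 10^-26 kg·m/s
(b) Δv_min = 59.368 m/s
(c) λ_dB = 6.673 nm

Step-by-step:

(a) From the uncertainty principle:
Δp_min = ℏ/(2Δx) = (1.055e-34 J·s)/(2 × 5.310e-10 m) = 9.930e-26 kg·m/s

(b) The velocity uncertainty:
Δv = Δp/m = (9.930e-26 kg·m/s)/(1.673e-27 kg) = 5.937e+01 m/s = 59.368 m/s

(c) The de Broglie wavelength for this momentum:
λ = h/p = (6.626e-34 J·s)/(9.930e-26 kg·m/s) = 6.673e-09 m = 6.673 nm

Note: The de Broglie wavelength is comparable to the localization size, as expected from wave-particle duality.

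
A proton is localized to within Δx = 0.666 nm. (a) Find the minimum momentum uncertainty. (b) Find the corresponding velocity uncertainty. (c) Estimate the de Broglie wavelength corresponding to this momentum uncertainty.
(a) Δp_min = 7.917 × 10^-26 kg·m/s
(b) Δv_min = 47.334 m/s
(c) λ_dB = 8.369 nm

Step-by-step:

(a) From the uncertainty principle:
Δp_min = ℏ/(2Δx) = (1.055e-34 J·s)/(2 × 6.660e-10 m) = 7.917e-26 kg·m/s

(b) The velocity uncertainty:
Δv = Δp/m = (7.917e-26 kg·m/s)/(1.673e-27 kg) = 4.733e+01 m/s = 47.334 m/s

(c) The de Broglie wavelength for this momentum:
λ = h/p = (6.626e-34 J·s)/(7.917e-26 kg·m/s) = 8.369e-09 m = 8.369 nm

Note: The de Broglie wavelength is comparable to the localization size, as expected from wave-particle duality.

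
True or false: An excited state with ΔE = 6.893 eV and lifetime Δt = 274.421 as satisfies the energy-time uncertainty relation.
Yes, it satisfies the uncertainty relation.

Calculate the product ΔEΔt:
ΔE = 6.893 eV = 1.104e-18 J
ΔEΔt = (1.104e-18 J) × (2.744e-16 s)
ΔEΔt = 3.031e-34 J·s

Compare to the minimum allowed value ℏ/2:
ℏ/2 = 5.273e-35 J·s

Since ΔEΔt = 3.031e-34 J·s ≥ 5.273e-35 J·s = ℏ/2,
this satisfies the uncertainty relation.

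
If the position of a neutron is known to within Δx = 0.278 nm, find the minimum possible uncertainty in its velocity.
113.241 m/s

Using the Heisenberg uncertainty principle and Δp = mΔv:
ΔxΔp ≥ ℏ/2
Δx(mΔv) ≥ ℏ/2

The minimum uncertainty in velocity is:
Δv_min = ℏ/(2mΔx)
Δv_min = (1.055e-34 J·s) / (2 × 1.675e-27 kg × 2.780e-10 m)
Δv_min = 1.132e+02 m/s = 113.241 m/s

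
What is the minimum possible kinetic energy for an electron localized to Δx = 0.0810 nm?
1.452 eV

Localizing a particle requires giving it sufficient momentum uncertainty:

1. From uncertainty principle: Δp ≥ ℏ/(2Δx)
   Δp_min = (1.055e-34 J·s) / (2 × 8.100e-11 m)
   Δp_min = 6.510e-25 kg·m/s

2. This momentum uncertainty corresponds to kinetic energy:
   KE ≈ (Δp)²/(2m) = (6.510e-25)²/(2 × 9.109e-31 kg)
   KE = 2.326e-19 J = 1.452 eV

Tighter localization requires more energy.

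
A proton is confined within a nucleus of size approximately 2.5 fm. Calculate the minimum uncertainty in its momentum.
2.109 × 10^-20 kg·m/s

Using the Heisenberg uncertainty principle:
ΔxΔp ≥ ℏ/2

With Δx ≈ L = 2.500e-15 m (the confinement size):
Δp_min = ℏ/(2Δx)
Δp_min = (1.055e-34 J·s) / (2 × 2.500e-15 m)
Δp_min = 2.109e-20 kg·m/s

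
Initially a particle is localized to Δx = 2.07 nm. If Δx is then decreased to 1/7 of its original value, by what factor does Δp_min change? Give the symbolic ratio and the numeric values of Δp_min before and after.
Original Δp_min = 2.547 × 10^-26 kg·m/s; new Δp'_min = 1.783 × 10^-25 kg·m/s; ratio Δp'_min/Δp_min = 7.

From the uncertainty principle ΔxΔp ≥ ℏ/2, the minimum momentum uncertainty is Δp_min = ℏ/(2Δx).

Original (Δx = 2.07 nm = 2.070e-09 m):
Δp_min = (1.055e-34 J·s)/(2 × 2.070e-09 m) = 2.547e-26 kg·m/s

When Δx → (1/7)Δx:
Δp'_min = ℏ/(2 × (1/7)Δx) = 7 × ℏ/(2Δx) = 7 × Δp_min
Δp'_min = 7 × 2.547e-26 kg·m/s = 1.783e-25 kg·m/s

Since Δp_min ∝ 1/Δx, when Δx is decreased to 1/7 of its original value, Δp_min increases to 7 times its original value.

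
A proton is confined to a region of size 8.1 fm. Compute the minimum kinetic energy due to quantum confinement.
79.065 keV

Using the uncertainty principle:

1. Position uncertainty: Δx ≈ 8.100e-15 m
2. Minimum momentum uncertainty: Δp = ℏ/(2Δx) = 6.510e-21 kg·m/s
3. Minimum kinetic energy:
   KE = (Δp)²/(2m) = (6.510e-21)²/(2 × 1.673e-27 kg)
   KE = 1.267e-14 J = 79.065 keV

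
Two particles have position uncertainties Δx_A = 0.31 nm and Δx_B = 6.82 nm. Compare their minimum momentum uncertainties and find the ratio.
Particle A has the larger minimum momentum uncertainty, by a factor of 22.00.

For each particle, the minimum momentum uncertainty is Δp_min = ℏ/(2Δx):

Particle A: Δp_A = ℏ/(2×3.100e-10 m) = 1.701e-25 kg·m/s
Particle B: Δp_B = ℏ/(2×6.820e-09 m) = 7.731e-27 kg·m/s

Ratio: Δp_A/Δp_B = 22.00

Since Δp_min ∝ 1/Δx, the particle with smaller position uncertainty (A) has larger momentum uncertainty.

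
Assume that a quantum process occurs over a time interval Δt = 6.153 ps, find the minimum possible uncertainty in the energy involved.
53.487 μeV

Using the energy-time uncertainty principle:
ΔEΔt ≥ ℏ/2

The minimum uncertainty in energy is:
ΔE_min = ℏ/(2Δt)
ΔE_min = (1.055e-34 J·s) / (2 × 6.153e-12 s)
ΔE_min = 8.570e-24 J = 53.487 μeV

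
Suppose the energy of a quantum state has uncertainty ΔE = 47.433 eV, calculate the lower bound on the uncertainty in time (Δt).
6.938 as

Using the energy-time uncertainty principle:
ΔEΔt ≥ ℏ/2

The minimum uncertainty in time is:
Δt_min = ℏ/(2ΔE)
Δt_min = (1.055e-34 J·s) / (2 × 7.600e-18 J)
Δt_min = 6.938e-18 s = 6.938 as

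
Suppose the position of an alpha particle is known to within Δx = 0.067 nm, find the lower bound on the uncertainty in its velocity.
118.440 m/s

Using the Heisenberg uncertainty principle and Δp = mΔv:
ΔxΔp ≥ ℏ/2
Δx(mΔv) ≥ ℏ/2

The minimum uncertainty in velocity is:
Δv_min = ℏ/(2mΔx)
Δv_min = (1.055e-34 J·s) / (2 × 6.645e-27 kg × 6.700e-11 m)
Δv_min = 1.184e+02 m/s = 118.440 m/s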